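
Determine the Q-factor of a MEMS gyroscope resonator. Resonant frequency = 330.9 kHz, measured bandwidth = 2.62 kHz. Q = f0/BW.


Step 1: Q = f0 / bandwidth
Step 2: Q = 330.9 / 2.62
Q = 126.3


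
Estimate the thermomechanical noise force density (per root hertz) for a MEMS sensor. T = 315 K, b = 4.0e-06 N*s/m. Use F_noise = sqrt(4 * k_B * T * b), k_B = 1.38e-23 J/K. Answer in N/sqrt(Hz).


Step 1: Compute 4 * k_B * T * b
= 4 * 1.38e-23 * 315 * 4.0e-06
= 6.9552e-26 N^2/Hz
Step 2: F_noise = sqrt(6.9552e-26)
F_noise = 2.64e-13 N/sqrt(Hz)


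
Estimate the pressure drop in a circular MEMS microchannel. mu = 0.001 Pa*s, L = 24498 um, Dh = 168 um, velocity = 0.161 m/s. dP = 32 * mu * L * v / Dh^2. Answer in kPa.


Step 1: Convert to SI: L = 24498e-6 m, Dh = 168e-6 m
Step 2: dP = 32 * 0.001 * 24498e-6 * 0.161 / (168e-6)^2
Step 3: dP = 4471.86 Pa
Step 4: Convert to kPa: dP = 4.47 kPa


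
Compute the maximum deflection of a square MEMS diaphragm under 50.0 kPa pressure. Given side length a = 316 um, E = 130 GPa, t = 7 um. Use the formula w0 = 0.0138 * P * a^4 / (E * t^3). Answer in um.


Step 1: Convert pressure to compatible units (E is in GPa, so P in GPa).
P = 50.0 kPa = 50.0e-6 GPa
Step 2: Compute numerator: 0.0138 * P * a^4.
a^4 = 316^4 = 9971220736
numerator = 0.0138 * 50.0e-6 * 9971220736 = 6.88014e+03
Step 3: Compute denominator: E * t^3 = 130 * 7^3 = 44590
Step 4: w0 = numerator / denominator = 6.88014e+03 / 44590 = 0.1543 um


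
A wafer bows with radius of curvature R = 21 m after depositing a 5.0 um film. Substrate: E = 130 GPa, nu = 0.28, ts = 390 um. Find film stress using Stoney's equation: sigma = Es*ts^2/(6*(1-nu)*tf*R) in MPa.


Step 1: Compute numerator: Es * ts^2 = 130 * 390^2 = 19773000 (GPa*um^2)
Step 2: Compute denominator (R in um): 6*(1-nu)*tf*R = 6*0.72*5.0*21e6 = 453600000.0 (um^2)
Step 3: sigma (GPa) = 19773000 / 453600000.0 = 4.3591e-02 GPa
Step 4: Convert to MPa (x1000): sigma = 43.6 MPa


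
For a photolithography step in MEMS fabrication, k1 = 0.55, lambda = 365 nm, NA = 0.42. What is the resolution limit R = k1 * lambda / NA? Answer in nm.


Step 1: Identify values: k1 = 0.55, lambda = 365 nm, NA = 0.42
Step 2: R = k1 * lambda / NA
R = 0.55 * 365 / 0.42
R = 478.0 nm


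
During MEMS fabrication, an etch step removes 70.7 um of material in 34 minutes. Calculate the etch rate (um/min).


Step 1: Etch rate = depth / time
Step 2: rate = 70.7 / 34
rate = 2.079 um/min


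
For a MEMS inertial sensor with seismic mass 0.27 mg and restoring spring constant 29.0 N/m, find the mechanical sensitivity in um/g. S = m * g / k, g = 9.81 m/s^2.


Step 1: Convert mass: m = 0.27 mg = 2.70e-07 kg
Step 2: S = m * g / k = 2.70e-07 * 9.81 / 29.0
Step 3: S = 9.13e-08 m/g
Step 4: Convert to um/g: S = 0.091 um/g


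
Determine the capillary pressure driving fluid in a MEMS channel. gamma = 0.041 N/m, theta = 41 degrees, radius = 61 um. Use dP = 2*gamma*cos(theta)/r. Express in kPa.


Step 1: cos(41 deg) = 0.7547
Step 2: Convert r to m: r = 61e-6 m
Step 3: dP = 2 * 0.041 * 0.7547 / 61e-6 = 1014.5 Pa
Step 4: Convert Pa to kPa (divide by 1000).
dP = 1.01 kPa


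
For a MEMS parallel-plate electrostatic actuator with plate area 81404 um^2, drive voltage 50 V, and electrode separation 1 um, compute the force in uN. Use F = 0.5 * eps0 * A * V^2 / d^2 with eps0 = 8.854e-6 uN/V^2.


Step 1: Identify parameters.
eps0 = 8.854e-6 uN/V^2, A = 81404 um^2, V = 50 V, d = 1 um
Step 2: Compute V^2 = 50^2 = 2500
Step 3: Compute d^2 = 1^2 = 1
Step 4: F = 0.5 * 8.854e-6 * 81404 * 2500 / 1
F = 900.939 uN


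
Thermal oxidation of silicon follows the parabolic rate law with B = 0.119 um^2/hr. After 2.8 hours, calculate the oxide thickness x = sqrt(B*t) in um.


Step 1: Compute B*t = 0.119 * 2.8 = 0.3332
Step 2: x = sqrt(0.3332)
x = 0.577 um


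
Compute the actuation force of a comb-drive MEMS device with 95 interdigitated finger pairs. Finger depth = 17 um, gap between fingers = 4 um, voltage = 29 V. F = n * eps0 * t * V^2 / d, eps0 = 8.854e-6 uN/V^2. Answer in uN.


Step 1: Parameters: n=95, eps0=8.854e-6 uN/V^2, t=17 um, V=29 V, d=4 um
Step 2: V^2 = 841
Step 3: F = 95 * 8.854e-6 * 17 * 841 / 4
F = 3.006 uN


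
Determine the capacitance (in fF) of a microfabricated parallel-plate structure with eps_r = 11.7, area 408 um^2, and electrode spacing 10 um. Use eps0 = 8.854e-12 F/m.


Step 1: Convert area to m^2: A = 408e-12 m^2
Step 2: Convert gap to m: d = 10e-6 m
Step 3: C = eps0 * eps_r * A / d
C = 8.854e-12 * 11.7 * 408e-12 / 10e-6
Step 4: Convert to fF (multiply by 1e15).
C = 4.23 fF


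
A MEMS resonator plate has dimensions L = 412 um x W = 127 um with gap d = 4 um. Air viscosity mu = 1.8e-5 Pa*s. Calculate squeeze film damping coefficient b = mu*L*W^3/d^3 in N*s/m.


Step 1: Convert to SI.
L = 412e-6 m, W = 127e-6 m, d = 4e-6 m
Step 2: W^3 = (127e-6)^3 = 2.05e-12 m^3
Step 3: d^3 = (4e-6)^3 = 6.40e-17 m^3
Step 4: b = 1.8e-5 * 412e-6 * 2.05e-12 / 6.40e-17
b = 2.37e-04 N*s/m


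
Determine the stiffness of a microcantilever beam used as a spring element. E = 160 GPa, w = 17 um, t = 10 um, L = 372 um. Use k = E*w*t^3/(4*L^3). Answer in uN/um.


Step 1: Convert E to consistent units (1 GPa = 1000 uN/um^2).
E = 160 GPa = 160000 uN/um^2
Step 2: Compute t^3 = 10^3 = 1000
Step 3: Compute L^3 = 372^3 = 51478848
Step 4: k = 160000 * 17 * 1000 / (4 * 51478848)
k = 13.2093 uN/um


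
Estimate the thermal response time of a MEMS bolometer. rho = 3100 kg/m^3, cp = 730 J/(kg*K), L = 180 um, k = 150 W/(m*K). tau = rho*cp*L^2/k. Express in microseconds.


Step 1: Convert L to m: L = 180e-6 m
Step 2: L^2 = (180e-6)^2 = 3.24e-08 m^2
Step 3: tau = 3100 * 730 * 3.24e-08 / 150 = 4.88808e-04 s
Step 4: Convert to microseconds (multiply by 1e6).
tau = 488.808 us


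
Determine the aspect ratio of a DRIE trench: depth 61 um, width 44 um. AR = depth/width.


Step 1: AR = depth / width
Step 2: AR = 61 / 44
AR = 1.4


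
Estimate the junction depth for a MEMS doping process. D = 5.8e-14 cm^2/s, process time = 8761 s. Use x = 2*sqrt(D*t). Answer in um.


Step 1: Compute D*t = 5.8e-14 * 8761 = 5.08138e-10 cm^2
Step 2: sqrt(D*t) = 2.2542e-05 cm
Step 3: x = 2 * 2.2542e-05 cm = 4.5084e-05 cm
Step 4: Convert to um (1 cm = 1e4 um): x = 0.451 um


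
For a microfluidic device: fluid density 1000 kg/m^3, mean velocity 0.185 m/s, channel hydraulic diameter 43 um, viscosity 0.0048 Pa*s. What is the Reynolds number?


Step 1: Convert Dh to meters: Dh = 43e-6 m
Step 2: Re = rho * v * Dh / mu
Re = 1000 * 0.185 * 43e-6 / 0.0048
Re = 1.657


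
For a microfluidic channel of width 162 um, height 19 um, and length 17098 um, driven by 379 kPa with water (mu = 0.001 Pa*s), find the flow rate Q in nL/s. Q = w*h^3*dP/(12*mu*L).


Step 1: Convert all dimensions to SI (meters).
w = 162e-6 m, h = 19e-6 m, L = 17098e-6 m, dP = 379e3 Pa
Step 2: Q = w * h^3 * dP / (12 * mu * L)
Q = 162e-6 * (19e-6)^3 * 379e3 / (12 * 0.001 * 17098e-6) = 2.05252506e-09 m^3/s
Step 3: Convert Q from m^3/s to nL/s (1 m^3 = 1e12 nL, so multiply by 1e12).
Q = 2052.525 nL/s


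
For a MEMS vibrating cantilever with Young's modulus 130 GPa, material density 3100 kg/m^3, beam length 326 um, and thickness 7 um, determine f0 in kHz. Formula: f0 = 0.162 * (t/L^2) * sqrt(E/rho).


Step 1: Convert units to SI.
t_SI = 7e-6 m, L_SI = 326e-6 m
Step 2: Calculate sqrt(E/rho).
sqrt(130e9 / 3100) = 6475.76 m/s
Step 3: Compute f0.
f0 = 0.162 * 7e-6 / (326e-6)^2 * 6475.76 = 69098.5 Hz = 69.1 kHz


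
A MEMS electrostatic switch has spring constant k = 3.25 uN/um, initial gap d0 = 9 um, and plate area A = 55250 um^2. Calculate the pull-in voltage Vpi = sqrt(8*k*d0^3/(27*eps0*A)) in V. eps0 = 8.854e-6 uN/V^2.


Step 1: Compute numerator: 8 * k * d0^3 = 8 * 3.25 * 9^3 = 18954.0
Step 2: Compute denominator: 27 * eps0 * A = 27 * 8.854e-6 * 55250 = 13.207955
Step 3: Vpi = sqrt(18954.0 / 13.207955)
Vpi = 37.88 V


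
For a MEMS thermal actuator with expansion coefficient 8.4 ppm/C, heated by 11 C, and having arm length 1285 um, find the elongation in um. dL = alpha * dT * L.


Step 1: Convert CTE: alpha = 8.4 ppm/C = 8.4e-6 /C
Step 2: dL = 8.4e-6 * 11 * 1285
dL = 0.1187 um


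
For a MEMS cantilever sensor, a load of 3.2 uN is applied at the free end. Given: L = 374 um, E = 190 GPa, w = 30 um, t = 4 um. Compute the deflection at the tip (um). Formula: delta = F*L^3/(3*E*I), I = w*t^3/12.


Step 1: Calculate the second moment of area.
I = w * t^3 / 12 = 30 * 4^3 / 12 = 160.0 um^4
Step 2: Convert E to consistent units (1 GPa = 1000 uN/um^2).
E = 190 GPa = 190000 uN/um^2
Step 3: Calculate tip deflection.
delta = F * L^3 / (3 * E * I)
delta = 3.2 * 374^3 / (3 * 190000 * 160.0)
delta = 1.8356 um


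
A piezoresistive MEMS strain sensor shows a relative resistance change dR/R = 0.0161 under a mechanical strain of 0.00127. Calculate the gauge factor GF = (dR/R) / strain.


Step 1: Identify values.
dR/R = 0.0161, strain = 0.00127
Step 2: GF = (dR/R) / strain = 0.0161 / 0.00127
GF = 12.7


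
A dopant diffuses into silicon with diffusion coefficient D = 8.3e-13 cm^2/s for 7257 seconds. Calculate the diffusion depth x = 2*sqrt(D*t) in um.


Step 1: Compute D*t = 8.3e-13 * 7257 = 6.02331e-09 cm^2
Step 2: sqrt(D*t) = 7.761e-05 cm
Step 3: x = 2 * 7.761e-05 cm = 1.5522e-04 cm
Step 4: Convert to um (1 cm = 1e4 um): x = 1.552 um


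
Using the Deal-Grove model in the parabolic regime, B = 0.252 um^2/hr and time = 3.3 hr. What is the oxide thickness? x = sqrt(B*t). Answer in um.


Step 1: Compute B*t = 0.252 * 3.3 = 0.8316
Step 2: x = sqrt(0.8316)
x = 0.912 um


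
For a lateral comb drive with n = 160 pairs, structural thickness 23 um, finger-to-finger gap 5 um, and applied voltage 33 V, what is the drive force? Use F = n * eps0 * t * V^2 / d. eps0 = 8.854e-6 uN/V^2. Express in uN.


Step 1: Parameters: n=160, eps0=8.854e-6 uN/V^2, t=23 um, V=33 V, d=5 um
Step 2: V^2 = 1089
Step 3: F = 160 * 8.854e-6 * 23 * 1089 / 5
F = 7.097 uN


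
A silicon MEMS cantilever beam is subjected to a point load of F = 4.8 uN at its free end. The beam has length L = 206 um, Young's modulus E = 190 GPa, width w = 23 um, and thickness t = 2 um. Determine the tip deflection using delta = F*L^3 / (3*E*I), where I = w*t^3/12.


Step 1: Calculate the second moment of area.
I = w * t^3 / 12 = 23 * 2^3 / 12 = 15.3333 um^4
Step 2: Convert E to consistent units (1 GPa = 1000 uN/um^2).
E = 190 GPa = 190000 uN/um^2
Step 3: Calculate tip deflection.
delta = F * L^3 / (3 * E * I)
delta = 4.8 * 206^3 / (3 * 190000 * 15.3333)
delta = 4.801 um


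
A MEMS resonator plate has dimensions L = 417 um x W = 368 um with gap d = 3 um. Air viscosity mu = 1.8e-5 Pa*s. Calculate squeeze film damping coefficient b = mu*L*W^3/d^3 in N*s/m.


Step 1: Convert to SI.
L = 417e-6 m, W = 368e-6 m, d = 3e-6 m
Step 2: W^3 = (368e-6)^3 = 4.98e-11 m^3
Step 3: d^3 = (3e-6)^3 = 2.70e-17 m^3
Step 4: b = 1.8e-5 * 417e-6 * 4.98e-11 / 2.70e-17
b = 1.39e-02 N*s/m


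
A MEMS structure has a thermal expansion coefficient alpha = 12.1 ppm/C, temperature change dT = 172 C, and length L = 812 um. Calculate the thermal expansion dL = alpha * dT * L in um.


Step 1: Convert CTE: alpha = 12.1 ppm/C = 12.1e-6 /C
Step 2: dL = 12.1e-6 * 172 * 812
dL = 1.6899 um


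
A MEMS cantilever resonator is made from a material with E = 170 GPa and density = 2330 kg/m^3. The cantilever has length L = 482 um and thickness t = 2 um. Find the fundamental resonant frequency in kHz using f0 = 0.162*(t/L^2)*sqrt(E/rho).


Step 1: Convert units to SI.
t_SI = 2e-6 m, L_SI = 482e-6 m
Step 2: Calculate sqrt(E/rho).
sqrt(170e9 / 2330) = 8541.74 m/s
Step 3: Compute f0.
f0 = 0.162 * 2e-6 / (482e-6)^2 * 8541.74 = 11912.3 Hz = 11.91 kHz


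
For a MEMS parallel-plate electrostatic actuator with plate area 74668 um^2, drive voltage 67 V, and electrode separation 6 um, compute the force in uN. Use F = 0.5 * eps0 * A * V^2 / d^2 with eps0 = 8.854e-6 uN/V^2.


Step 1: Identify parameters.
eps0 = 8.854e-6 uN/V^2, A = 74668 um^2, V = 67 V, d = 6 um
Step 2: Compute V^2 = 67^2 = 4489
Step 3: Compute d^2 = 6^2 = 36
Step 4: F = 0.5 * 8.854e-6 * 74668 * 4489 / 36
F = 41.218 uN


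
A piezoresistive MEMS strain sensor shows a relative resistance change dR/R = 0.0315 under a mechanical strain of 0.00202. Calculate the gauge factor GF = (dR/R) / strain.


Step 1: Identify values.
dR/R = 0.0315, strain = 0.00202
Step 2: GF = (dR/R) / strain = 0.0315 / 0.00202
GF = 15.6


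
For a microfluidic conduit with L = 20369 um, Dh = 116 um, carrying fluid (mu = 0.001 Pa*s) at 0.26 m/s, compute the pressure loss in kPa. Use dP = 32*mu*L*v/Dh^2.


Step 1: Convert to SI: L = 20369e-6 m, Dh = 116e-6 m
Step 2: dP = 32 * 0.001 * 20369e-6 * 0.26 / (116e-6)^2
Step 3: dP = 12594.39 Pa
Step 4: Convert to kPa: dP = 12.59 kPa


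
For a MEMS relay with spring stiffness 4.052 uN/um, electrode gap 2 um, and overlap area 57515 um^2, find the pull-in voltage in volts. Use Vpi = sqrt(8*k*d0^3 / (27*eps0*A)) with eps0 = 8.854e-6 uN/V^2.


Step 1: Compute numerator: 8 * k * d0^3 = 8 * 4.052 * 2^3 = 259.328
Step 2: Compute denominator: 27 * eps0 * A = 27 * 8.854e-6 * 57515 = 13.749421
Step 3: Vpi = sqrt(259.328 / 13.749421)
Vpi = 4.34 V


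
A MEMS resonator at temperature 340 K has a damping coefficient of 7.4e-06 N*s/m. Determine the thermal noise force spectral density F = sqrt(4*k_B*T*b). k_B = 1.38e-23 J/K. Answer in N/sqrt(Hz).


Step 1: Compute 4 * k_B * T * b
= 4 * 1.38e-23 * 340 * 7.4e-06
= 1.3888e-25 N^2/Hz
Step 2: F_noise = sqrt(1.3888e-25)
F_noise = 3.73e-13 N/sqrt(Hz)


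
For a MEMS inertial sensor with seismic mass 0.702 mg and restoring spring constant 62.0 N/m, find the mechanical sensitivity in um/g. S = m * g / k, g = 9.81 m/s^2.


Step 1: Convert mass: m = 0.702 mg = 7.02e-07 kg
Step 2: S = m * g / k = 7.02e-07 * 9.81 / 62.0
Step 3: S = 1.11e-07 m/g
Step 4: Convert to um/g: S = 0.111 um/g


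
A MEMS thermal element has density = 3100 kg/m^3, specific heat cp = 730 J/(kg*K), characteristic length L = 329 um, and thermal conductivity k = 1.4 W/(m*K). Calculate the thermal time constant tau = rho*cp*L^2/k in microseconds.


Step 1: Convert L to m: L = 329e-6 m
Step 2: L^2 = (329e-6)^2 = 1.08241e-07 m^2
Step 3: tau = 3100 * 730 * 1.08241e-07 / 1.4 = 1.74963845e-01 s
Step 4: Convert to microseconds (multiply by 1e6).
tau = 174963.845 us


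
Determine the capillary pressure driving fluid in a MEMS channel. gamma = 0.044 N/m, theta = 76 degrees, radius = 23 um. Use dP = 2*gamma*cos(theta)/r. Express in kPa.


Step 1: cos(76 deg) = 0.2419
Step 2: Convert r to m: r = 23e-6 m
Step 3: dP = 2 * 0.044 * 0.2419 / 23e-6 = 925.5 Pa
Step 4: Convert Pa to kPa (divide by 1000).
dP = 0.93 kPa


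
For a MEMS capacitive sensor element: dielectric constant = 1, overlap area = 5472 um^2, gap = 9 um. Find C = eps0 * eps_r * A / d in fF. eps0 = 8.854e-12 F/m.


Step 1: Convert area to m^2: A = 5472e-12 m^2
Step 2: Convert gap to m: d = 9e-6 m
Step 3: C = eps0 * eps_r * A / d
C = 8.854e-12 * 1 * 5472e-12 / 9e-6
Step 4: Convert to fF (multiply by 1e15).
C = 5.38 fF


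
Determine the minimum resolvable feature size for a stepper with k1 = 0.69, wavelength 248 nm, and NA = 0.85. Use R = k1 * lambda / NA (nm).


Step 1: Identify values: k1 = 0.69, lambda = 248 nm, NA = 0.85
Step 2: R = k1 * lambda / NA
R = 0.69 * 248 / 0.85
R = 201.3 nm


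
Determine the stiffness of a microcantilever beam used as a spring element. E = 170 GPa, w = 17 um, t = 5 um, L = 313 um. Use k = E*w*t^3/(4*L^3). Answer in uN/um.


Step 1: Convert E to consistent units (1 GPa = 1000 uN/um^2).
E = 170 GPa = 170000 uN/um^2
Step 2: Compute t^3 = 5^3 = 125
Step 3: Compute L^3 = 313^3 = 30664297
Step 4: k = 170000 * 17 * 125 / (4 * 30664297)
k = 2.9452 uN/um


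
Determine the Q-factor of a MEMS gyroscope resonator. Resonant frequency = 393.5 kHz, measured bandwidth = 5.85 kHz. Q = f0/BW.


Step 1: Q = f0 / bandwidth
Step 2: Q = 393.5 / 5.85
Q = 67.3


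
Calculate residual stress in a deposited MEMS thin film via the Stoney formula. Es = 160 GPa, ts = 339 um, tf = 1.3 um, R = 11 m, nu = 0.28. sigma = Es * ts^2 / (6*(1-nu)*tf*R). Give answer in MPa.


Step 1: Compute numerator: Es * ts^2 = 160 * 339^2 = 18387360 (GPa*um^2)
Step 2: Compute denominator (R in um): 6*(1-nu)*tf*R = 6*0.72*1.3*11e6 = 61776000.0 (um^2)
Step 3: sigma (GPa) = 18387360 / 61776000.0 = 2.97646e-01 GPa
Step 4: Convert to MPa (x1000): sigma = 297.6 MPa


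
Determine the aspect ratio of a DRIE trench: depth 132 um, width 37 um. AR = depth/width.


Step 1: AR = depth / width
Step 2: AR = 132 / 37
AR = 3.6


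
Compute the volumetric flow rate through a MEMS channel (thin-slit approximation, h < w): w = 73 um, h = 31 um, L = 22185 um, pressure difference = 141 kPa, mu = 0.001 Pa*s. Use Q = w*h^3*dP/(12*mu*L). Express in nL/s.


Step 1: Convert all dimensions to SI (meters).
w = 73e-6 m, h = 31e-6 m, L = 22185e-6 m, dP = 141e3 Pa
Step 2: Q = w * h^3 * dP / (12 * mu * L)
Q = 73e-6 * (31e-6)^3 * 141e3 / (12 * 0.001 * 22185e-6) = 1.15182467e-09 m^3/s
Step 3: Convert Q from m^3/s to nL/s (1 m^3 = 1e12 nL, so multiply by 1e12).
Q = 1151.825 nL/s


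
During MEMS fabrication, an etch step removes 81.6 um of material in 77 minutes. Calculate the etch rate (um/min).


Step 1: Etch rate = depth / time
Step 2: rate = 81.6 / 77
rate = 1.06 um/min


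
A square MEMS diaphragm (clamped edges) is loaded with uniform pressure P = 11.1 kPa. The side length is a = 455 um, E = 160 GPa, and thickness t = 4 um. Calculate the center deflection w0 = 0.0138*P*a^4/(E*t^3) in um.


Step 1: Convert pressure to compatible units (E is in GPa, so P in GPa).
P = 11.1 kPa = 11.1e-6 GPa
Step 2: Compute numerator: 0.0138 * P * a^4.
a^4 = 455^4 = 42859350625
numerator = 0.0138 * 11.1e-6 * 42859350625 = 6.5652e+03
Step 3: Compute denominator: E * t^3 = 160 * 4^3 = 10240
Step 4: w0 = numerator / denominator = 6.5652e+03 / 10240 = 0.6411 um


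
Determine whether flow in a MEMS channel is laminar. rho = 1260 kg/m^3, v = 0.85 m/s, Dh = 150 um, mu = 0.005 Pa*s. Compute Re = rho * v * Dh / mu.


Step 1: Convert Dh to meters: Dh = 150e-6 m
Step 2: Re = rho * v * Dh / mu
Re = 1260 * 0.85 * 150e-6 / 0.005
Re = 32.13
Since Re = 32.13 is below ~2300, the flow is laminar.


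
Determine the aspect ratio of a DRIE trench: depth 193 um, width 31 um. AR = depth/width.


Step 1: AR = depth / width
Step 2: AR = 193 / 31
AR = 6.2


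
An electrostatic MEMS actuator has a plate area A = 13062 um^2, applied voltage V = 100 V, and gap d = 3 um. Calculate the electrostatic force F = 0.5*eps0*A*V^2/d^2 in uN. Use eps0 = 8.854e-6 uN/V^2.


Step 1: Identify parameters.
eps0 = 8.854e-6 uN/V^2, A = 13062 um^2, V = 100 V, d = 3 um
Step 2: Compute V^2 = 100^2 = 10000
Step 3: Compute d^2 = 3^2 = 9
Step 4: F = 0.5 * 8.854e-6 * 13062 * 10000 / 9
F = 64.251 uN


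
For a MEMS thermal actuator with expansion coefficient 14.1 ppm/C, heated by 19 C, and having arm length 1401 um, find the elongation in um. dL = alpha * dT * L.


Step 1: Convert CTE: alpha = 14.1 ppm/C = 14.1e-6 /C
Step 2: dL = 14.1e-6 * 19 * 1401
dL = 0.3753 um


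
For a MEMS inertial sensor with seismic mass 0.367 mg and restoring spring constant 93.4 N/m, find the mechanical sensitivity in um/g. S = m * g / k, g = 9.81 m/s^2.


Step 1: Convert mass: m = 0.367 mg = 3.67e-07 kg
Step 2: S = m * g / k = 3.67e-07 * 9.81 / 93.4
Step 3: S = 3.85e-08 m/g
Step 4: Convert to um/g: S = 0.039 um/g


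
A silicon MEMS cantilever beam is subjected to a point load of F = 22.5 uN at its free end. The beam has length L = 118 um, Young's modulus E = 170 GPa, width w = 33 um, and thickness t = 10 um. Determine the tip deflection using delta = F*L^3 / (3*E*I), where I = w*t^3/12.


Step 1: Calculate the second moment of area.
I = w * t^3 / 12 = 33 * 10^3 / 12 = 2750.0 um^4
Step 2: Convert E to consistent units (1 GPa = 1000 uN/um^2).
E = 170 GPa = 170000 uN/um^2
Step 3: Calculate tip deflection.
delta = F * L^3 / (3 * E * I)
delta = 22.5 * 118^3 / (3 * 170000 * 2750.0)
delta = 0.0264 um


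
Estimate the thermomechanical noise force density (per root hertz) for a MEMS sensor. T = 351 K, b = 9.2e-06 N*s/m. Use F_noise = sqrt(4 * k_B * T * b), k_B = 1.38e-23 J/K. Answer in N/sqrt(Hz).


Step 1: Compute 4 * k_B * T * b
= 4 * 1.38e-23 * 351 * 9.2e-06
= 1.7825e-25 N^2/Hz
Step 2: F_noise = sqrt(1.7825e-25)
F_noise = 4.22e-13 N/sqrt(Hz)


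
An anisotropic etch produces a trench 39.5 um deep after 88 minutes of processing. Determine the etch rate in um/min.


Step 1: Etch rate = depth / time
Step 2: rate = 39.5 / 88
rate = 0.449 um/min


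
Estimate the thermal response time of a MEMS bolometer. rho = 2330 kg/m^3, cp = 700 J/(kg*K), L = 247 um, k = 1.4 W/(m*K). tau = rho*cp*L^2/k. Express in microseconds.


Step 1: Convert L to m: L = 247e-6 m
Step 2: L^2 = (247e-6)^2 = 6.1009e-08 m^2
Step 3: tau = 2330 * 700 * 6.1009e-08 / 1.4 = 7.1075485e-02 s
Step 4: Convert to microseconds (multiply by 1e6).
tau = 71075.485 us


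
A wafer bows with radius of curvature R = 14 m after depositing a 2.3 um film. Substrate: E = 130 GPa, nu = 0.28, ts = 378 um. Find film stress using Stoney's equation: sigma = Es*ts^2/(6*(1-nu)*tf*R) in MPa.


Step 1: Compute numerator: Es * ts^2 = 130 * 378^2 = 18574920 (GPa*um^2)
Step 2: Compute denominator (R in um): 6*(1-nu)*tf*R = 6*0.72*2.3*14e6 = 139104000.0 (um^2)
Step 3: sigma (GPa) = 18574920 / 139104000.0 = 1.33533e-01 GPa
Step 4: Convert to MPa (x1000): sigma = 133.5 MPa


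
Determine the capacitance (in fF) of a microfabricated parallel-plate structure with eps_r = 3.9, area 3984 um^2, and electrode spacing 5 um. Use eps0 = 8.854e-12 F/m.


Step 1: Convert area to m^2: A = 3984e-12 m^2
Step 2: Convert gap to m: d = 5e-6 m
Step 3: C = eps0 * eps_r * A / d
C = 8.854e-12 * 3.9 * 3984e-12 / 5e-6
Step 4: Convert to fF (multiply by 1e15).
C = 27.51 fF


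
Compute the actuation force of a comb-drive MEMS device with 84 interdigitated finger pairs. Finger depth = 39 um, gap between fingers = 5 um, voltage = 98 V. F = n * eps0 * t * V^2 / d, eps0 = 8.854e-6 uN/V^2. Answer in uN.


Step 1: Parameters: n=84, eps0=8.854e-6 uN/V^2, t=39 um, V=98 V, d=5 um
Step 2: V^2 = 9604
Step 3: F = 84 * 8.854e-6 * 39 * 9604 / 5
F = 55.714 uN


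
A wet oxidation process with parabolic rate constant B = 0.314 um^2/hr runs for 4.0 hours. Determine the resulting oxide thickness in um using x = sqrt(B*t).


Step 1: Compute B*t = 0.314 * 4.0 = 1.256
Step 2: x = sqrt(1.256)
x = 1.121 um


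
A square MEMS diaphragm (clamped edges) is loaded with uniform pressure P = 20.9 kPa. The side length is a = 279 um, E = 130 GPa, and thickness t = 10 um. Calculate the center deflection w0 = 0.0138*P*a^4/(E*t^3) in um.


Step 1: Convert pressure to compatible units (E is in GPa, so P in GPa).
P = 20.9 kPa = 20.9e-6 GPa
Step 2: Compute numerator: 0.0138 * P * a^4.
a^4 = 279^4 = 6059221281
numerator = 0.0138 * 20.9e-6 * 6059221281 = 1.7476e+03
Step 3: Compute denominator: E * t^3 = 130 * 10^3 = 130000
Step 4: w0 = numerator / denominator = 1.7476e+03 / 130000 = 0.0134 um


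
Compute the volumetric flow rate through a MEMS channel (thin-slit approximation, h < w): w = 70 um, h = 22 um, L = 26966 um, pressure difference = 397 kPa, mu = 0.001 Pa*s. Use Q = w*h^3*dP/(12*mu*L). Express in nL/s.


Step 1: Convert all dimensions to SI (meters).
w = 70e-6 m, h = 22e-6 m, L = 26966e-6 m, dP = 397e3 Pa
Step 2: Q = w * h^3 * dP / (12 * mu * L)
Q = 70e-6 * (22e-6)^3 * 397e3 / (12 * 0.001 * 26966e-6) = 9.1444758e-10 m^3/s
Step 3: Convert Q from m^3/s to nL/s (1 m^3 = 1e12 nL, so multiply by 1e12).
Q = 914.448 nL/s


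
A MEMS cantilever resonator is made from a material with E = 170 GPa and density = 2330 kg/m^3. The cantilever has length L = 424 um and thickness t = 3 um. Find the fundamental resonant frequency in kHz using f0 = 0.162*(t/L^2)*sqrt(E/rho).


Step 1: Convert units to SI.
t_SI = 3e-6 m, L_SI = 424e-6 m
Step 2: Calculate sqrt(E/rho).
sqrt(170e9 / 2330) = 8541.74 m/s
Step 3: Compute f0.
f0 = 0.162 * 3e-6 / (424e-6)^2 * 8541.74 = 23091.4 Hz = 23.09 kHz


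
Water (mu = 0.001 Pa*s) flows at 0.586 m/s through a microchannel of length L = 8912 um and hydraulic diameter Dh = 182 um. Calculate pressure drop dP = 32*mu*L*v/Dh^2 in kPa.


Step 1: Convert to SI: L = 8912e-6 m, Dh = 182e-6 m
Step 2: dP = 32 * 0.001 * 8912e-6 * 0.586 / (182e-6)^2
Step 3: dP = 5045.22 Pa
Step 4: Convert to kPa: dP = 5.05 kPa


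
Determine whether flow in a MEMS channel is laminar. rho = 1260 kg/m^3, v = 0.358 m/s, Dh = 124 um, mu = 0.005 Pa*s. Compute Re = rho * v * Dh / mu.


Step 1: Convert Dh to meters: Dh = 124e-6 m
Step 2: Re = rho * v * Dh / mu
Re = 1260 * 0.358 * 124e-6 / 0.005
Re = 11.187
Since Re = 11.187 is below ~2300, the flow is laminar.


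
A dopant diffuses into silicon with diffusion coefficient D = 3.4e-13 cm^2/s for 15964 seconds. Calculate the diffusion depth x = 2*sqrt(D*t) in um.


Step 1: Compute D*t = 3.4e-13 * 15964 = 5.42776e-09 cm^2
Step 2: sqrt(D*t) = 7.36733e-05 cm
Step 3: x = 2 * 7.36733e-05 cm = 1.473466e-04 cm
Step 4: Convert to um (1 cm = 1e4 um): x = 1.473 um


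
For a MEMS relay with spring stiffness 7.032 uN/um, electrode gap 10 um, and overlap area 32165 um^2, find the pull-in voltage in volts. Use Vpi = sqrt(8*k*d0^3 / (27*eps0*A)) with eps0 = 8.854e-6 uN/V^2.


Step 1: Compute numerator: 8 * k * d0^3 = 8 * 7.032 * 10^3 = 56256.0
Step 2: Compute denominator: 27 * eps0 * A = 27 * 8.854e-6 * 32165 = 7.689301
Step 3: Vpi = sqrt(56256.0 / 7.689301)
Vpi = 85.53 V


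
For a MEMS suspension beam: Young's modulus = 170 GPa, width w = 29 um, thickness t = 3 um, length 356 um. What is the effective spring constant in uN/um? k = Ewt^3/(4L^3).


Step 1: Convert E to consistent units (1 GPa = 1000 uN/um^2).
E = 170 GPa = 170000 uN/um^2
Step 2: Compute t^3 = 3^3 = 27
Step 3: Compute L^3 = 356^3 = 45118016
Step 4: k = 170000 * 29 * 27 / (4 * 45118016)
k = 0.7376 uN/um


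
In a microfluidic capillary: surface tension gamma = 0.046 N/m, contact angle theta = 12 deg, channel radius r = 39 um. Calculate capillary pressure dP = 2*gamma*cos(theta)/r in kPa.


Step 1: cos(12 deg) = 0.9781
Step 2: Convert r to m: r = 39e-6 m
Step 3: dP = 2 * 0.046 * 0.9781 / 39e-6 = 2307.3 Pa
Step 4: Convert Pa to kPa (divide by 1000).
dP = 2.31 kPa


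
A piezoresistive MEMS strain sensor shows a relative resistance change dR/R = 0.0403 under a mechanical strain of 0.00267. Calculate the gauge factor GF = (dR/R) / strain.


Step 1: Identify values.
dR/R = 0.0403, strain = 0.00267
Step 2: GF = (dR/R) / strain = 0.0403 / 0.00267
GF = 15.1


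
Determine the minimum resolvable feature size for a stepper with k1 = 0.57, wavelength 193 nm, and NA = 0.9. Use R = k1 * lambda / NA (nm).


Step 1: Identify values: k1 = 0.57, lambda = 193 nm, NA = 0.9
Step 2: R = k1 * lambda / NA
R = 0.57 * 193 / 0.9
R = 122.2 nm


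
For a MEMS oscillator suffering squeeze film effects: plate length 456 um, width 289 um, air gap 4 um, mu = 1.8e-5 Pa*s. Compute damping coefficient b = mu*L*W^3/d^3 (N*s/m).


Step 1: Convert to SI.
L = 456e-6 m, W = 289e-6 m, d = 4e-6 m
Step 2: W^3 = (289e-6)^3 = 2.41e-11 m^3
Step 3: d^3 = (4e-6)^3 = 6.40e-17 m^3
Step 4: b = 1.8e-5 * 456e-6 * 2.41e-11 / 6.40e-17
b = 3.10e-03 N*s/m


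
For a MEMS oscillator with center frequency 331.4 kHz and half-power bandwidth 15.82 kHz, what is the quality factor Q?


Step 1: Q = f0 / bandwidth
Step 2: Q = 331.4 / 15.82
Q = 20.9


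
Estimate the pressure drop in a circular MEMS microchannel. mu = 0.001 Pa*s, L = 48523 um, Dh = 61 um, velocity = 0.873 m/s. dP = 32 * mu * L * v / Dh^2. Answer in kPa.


Step 1: Convert to SI: L = 48523e-6 m, Dh = 61e-6 m
Step 2: dP = 32 * 0.001 * 48523e-6 * 0.873 / (61e-6)^2
Step 3: dP = 364294.15 Pa
Step 4: Convert to kPa: dP = 364.29 kPa


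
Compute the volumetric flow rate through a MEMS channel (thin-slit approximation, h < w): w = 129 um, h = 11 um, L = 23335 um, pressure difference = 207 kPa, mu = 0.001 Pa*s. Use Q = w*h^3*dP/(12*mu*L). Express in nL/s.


Step 1: Convert all dimensions to SI (meters).
w = 129e-6 m, h = 11e-6 m, L = 23335e-6 m, dP = 207e3 Pa
Step 2: Q = w * h^3 * dP / (12 * mu * L)
Q = 129e-6 * (11e-6)^3 * 207e3 / (12 * 0.001 * 23335e-6) = 1.2692555e-10 m^3/s
Step 3: Convert Q from m^3/s to nL/s (1 m^3 = 1e12 nL, so multiply by 1e12).
Q = 126.926 nL/s


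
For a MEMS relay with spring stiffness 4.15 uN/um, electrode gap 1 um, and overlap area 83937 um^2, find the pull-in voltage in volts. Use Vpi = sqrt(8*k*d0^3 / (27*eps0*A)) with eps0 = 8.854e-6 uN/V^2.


Step 1: Compute numerator: 8 * k * d0^3 = 8 * 4.15 * 1^3 = 33.2
Step 2: Compute denominator: 27 * eps0 * A = 27 * 8.854e-6 * 83937 = 20.065811
Step 3: Vpi = sqrt(33.2 / 20.065811)
Vpi = 1.29 V


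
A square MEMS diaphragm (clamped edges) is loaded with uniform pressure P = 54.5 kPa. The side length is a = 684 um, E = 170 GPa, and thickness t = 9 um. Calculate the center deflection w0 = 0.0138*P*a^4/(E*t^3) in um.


Step 1: Convert pressure to compatible units (E is in GPa, so P in GPa).
P = 54.5 kPa = 54.5e-6 GPa
Step 2: Compute numerator: 0.0138 * P * a^4.
a^4 = 684^4 = 218889236736
numerator = 0.0138 * 54.5e-6 * 218889236736 = 1.646266e+05
Step 3: Compute denominator: E * t^3 = 170 * 9^3 = 123930
Step 4: w0 = numerator / denominator = 1.646266e+05 / 123930 = 1.3284 um


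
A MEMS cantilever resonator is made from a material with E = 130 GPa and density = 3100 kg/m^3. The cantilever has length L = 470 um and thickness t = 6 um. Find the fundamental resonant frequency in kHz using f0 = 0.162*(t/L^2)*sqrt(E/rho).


Step 1: Convert units to SI.
t_SI = 6e-6 m, L_SI = 470e-6 m
Step 2: Calculate sqrt(E/rho).
sqrt(130e9 / 3100) = 6475.76 m/s
Step 3: Compute f0.
f0 = 0.162 * 6e-6 / (470e-6)^2 * 6475.76 = 28494.5 Hz = 28.49 kHz


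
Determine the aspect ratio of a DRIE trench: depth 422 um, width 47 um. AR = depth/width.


Step 1: AR = depth / width
Step 2: AR = 422 / 47
AR = 9.0


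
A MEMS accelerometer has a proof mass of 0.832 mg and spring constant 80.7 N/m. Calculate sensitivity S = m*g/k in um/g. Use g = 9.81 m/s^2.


Step 1: Convert mass: m = 0.832 mg = 8.32e-07 kg
Step 2: S = m * g / k = 8.32e-07 * 9.81 / 80.7
Step 3: S = 1.01e-07 m/g
Step 4: Convert to um/g: S = 0.101 um/g


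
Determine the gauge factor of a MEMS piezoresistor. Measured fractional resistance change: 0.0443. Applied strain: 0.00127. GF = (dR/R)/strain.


Step 1: Identify values.
dR/R = 0.0443, strain = 0.00127
Step 2: GF = (dR/R) / strain = 0.0443 / 0.00127
GF = 34.9


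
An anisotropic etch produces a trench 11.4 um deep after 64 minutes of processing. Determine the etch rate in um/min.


Step 1: Etch rate = depth / time
Step 2: rate = 11.4 / 64
rate = 0.178 um/min


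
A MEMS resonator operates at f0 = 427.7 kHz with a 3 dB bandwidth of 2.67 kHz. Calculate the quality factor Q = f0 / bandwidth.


Step 1: Q = f0 / bandwidth
Step 2: Q = 427.7 / 2.67
Q = 160.2


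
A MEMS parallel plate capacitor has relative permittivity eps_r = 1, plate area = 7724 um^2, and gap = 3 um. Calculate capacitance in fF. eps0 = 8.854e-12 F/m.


Step 1: Convert area to m^2: A = 7724e-12 m^2
Step 2: Convert gap to m: d = 3e-6 m
Step 3: C = eps0 * eps_r * A / d
C = 8.854e-12 * 1 * 7724e-12 / 3e-6
Step 4: Convert to fF (multiply by 1e15).
C = 22.8 fF


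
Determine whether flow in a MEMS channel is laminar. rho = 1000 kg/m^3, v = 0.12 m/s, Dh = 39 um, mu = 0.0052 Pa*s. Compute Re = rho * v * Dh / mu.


Step 1: Convert Dh to meters: Dh = 39e-6 m
Step 2: Re = rho * v * Dh / mu
Re = 1000 * 0.12 * 39e-6 / 0.0052
Re = 0.9
Since Re = 0.9 is below ~2300, the flow is laminar.


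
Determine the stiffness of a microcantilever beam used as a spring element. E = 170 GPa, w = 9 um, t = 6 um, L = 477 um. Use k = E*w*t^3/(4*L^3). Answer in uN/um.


Step 1: Convert E to consistent units (1 GPa = 1000 uN/um^2).
E = 170 GPa = 170000 uN/um^2
Step 2: Compute t^3 = 6^3 = 216
Step 3: Compute L^3 = 477^3 = 108531333
Step 4: k = 170000 * 9 * 216 / (4 * 108531333)
k = 0.7613 uN/um


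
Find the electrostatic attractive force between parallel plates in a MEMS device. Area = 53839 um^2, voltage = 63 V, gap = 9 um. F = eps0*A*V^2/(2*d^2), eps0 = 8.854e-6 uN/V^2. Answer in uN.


Step 1: Identify parameters.
eps0 = 8.854e-6 uN/V^2, A = 53839 um^2, V = 63 V, d = 9 um
Step 2: Compute V^2 = 63^2 = 3969
Step 3: Compute d^2 = 9^2 = 81
Step 4: F = 0.5 * 8.854e-6 * 53839 * 3969 / 81
F = 11.679 uN


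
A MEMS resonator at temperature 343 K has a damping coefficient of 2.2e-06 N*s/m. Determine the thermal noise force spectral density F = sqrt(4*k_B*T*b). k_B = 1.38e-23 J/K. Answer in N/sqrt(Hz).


Step 1: Compute 4 * k_B * T * b
= 4 * 1.38e-23 * 343 * 2.2e-06
= 4.1654e-26 N^2/Hz
Step 2: F_noise = sqrt(4.1654e-26)
F_noise = 2.04e-13 N/sqrt(Hz)


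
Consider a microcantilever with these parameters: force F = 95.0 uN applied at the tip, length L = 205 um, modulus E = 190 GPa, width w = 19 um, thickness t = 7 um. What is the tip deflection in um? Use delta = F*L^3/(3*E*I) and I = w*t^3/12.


Step 1: Calculate the second moment of area.
I = w * t^3 / 12 = 19 * 7^3 / 12 = 543.0833 um^4
Step 2: Convert E to consistent units (1 GPa = 1000 uN/um^2).
E = 190 GPa = 190000 uN/um^2
Step 3: Calculate tip deflection.
delta = F * L^3 / (3 * E * I)
delta = 95.0 * 205^3 / (3 * 190000 * 543.0833)
delta = 2.6439 um


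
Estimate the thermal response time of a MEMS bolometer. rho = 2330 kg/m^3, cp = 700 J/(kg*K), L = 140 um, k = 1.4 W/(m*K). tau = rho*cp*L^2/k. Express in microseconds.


Step 1: Convert L to m: L = 140e-6 m
Step 2: L^2 = (140e-6)^2 = 1.96e-08 m^2
Step 3: tau = 2330 * 700 * 1.96e-08 / 1.4 = 2.2834e-02 s
Step 4: Convert to microseconds (multiply by 1e6).
tau = 22834.0 us


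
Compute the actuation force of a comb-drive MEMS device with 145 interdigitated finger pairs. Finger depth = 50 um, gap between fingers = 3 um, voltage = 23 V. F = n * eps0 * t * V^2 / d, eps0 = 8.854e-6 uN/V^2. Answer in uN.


Step 1: Parameters: n=145, eps0=8.854e-6 uN/V^2, t=50 um, V=23 V, d=3 um
Step 2: V^2 = 529
Step 3: F = 145 * 8.854e-6 * 50 * 529 / 3
F = 11.319 uN


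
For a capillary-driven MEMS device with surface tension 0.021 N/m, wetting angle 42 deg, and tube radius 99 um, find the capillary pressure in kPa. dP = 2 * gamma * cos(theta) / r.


Step 1: cos(42 deg) = 0.7431
Step 2: Convert r to m: r = 99e-6 m
Step 3: dP = 2 * 0.021 * 0.7431 / 99e-6 = 315.3 Pa
Step 4: Convert Pa to kPa (divide by 1000).
dP = 0.32 kPa


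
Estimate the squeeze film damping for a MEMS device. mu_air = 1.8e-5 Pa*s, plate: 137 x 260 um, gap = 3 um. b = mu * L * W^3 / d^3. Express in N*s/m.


Step 1: Convert to SI.
L = 137e-6 m, W = 260e-6 m, d = 3e-6 m
Step 2: W^3 = (260e-6)^3 = 1.76e-11 m^3
Step 3: d^3 = (3e-6)^3 = 2.70e-17 m^3
Step 4: b = 1.8e-5 * 137e-6 * 1.76e-11 / 2.70e-17
b = 1.61e-03 N*s/m


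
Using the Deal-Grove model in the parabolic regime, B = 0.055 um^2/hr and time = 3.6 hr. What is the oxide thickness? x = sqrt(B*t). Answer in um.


Step 1: Compute B*t = 0.055 * 3.6 = 0.198
Step 2: x = sqrt(0.198)
x = 0.445 um


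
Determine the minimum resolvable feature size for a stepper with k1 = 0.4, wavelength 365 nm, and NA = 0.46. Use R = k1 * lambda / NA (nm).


Step 1: Identify values: k1 = 0.4, lambda = 365 nm, NA = 0.46
Step 2: R = k1 * lambda / NA
R = 0.4 * 365 / 0.46
R = 317.4 nm


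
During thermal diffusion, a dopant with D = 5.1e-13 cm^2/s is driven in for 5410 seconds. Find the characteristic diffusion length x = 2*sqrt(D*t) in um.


Step 1: Compute D*t = 5.1e-13 * 5410 = 2.7591e-09 cm^2
Step 2: sqrt(D*t) = 5.25271e-05 cm
Step 3: x = 2 * 5.25271e-05 cm = 1.050542e-04 cm
Step 4: Convert to um (1 cm = 1e4 um): x = 1.051 um


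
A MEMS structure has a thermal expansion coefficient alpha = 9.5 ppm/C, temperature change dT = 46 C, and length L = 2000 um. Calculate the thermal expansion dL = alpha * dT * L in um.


Step 1: Convert CTE: alpha = 9.5 ppm/C = 9.5e-6 /C
Step 2: dL = 9.5e-6 * 46 * 2000
dL = 0.874 um


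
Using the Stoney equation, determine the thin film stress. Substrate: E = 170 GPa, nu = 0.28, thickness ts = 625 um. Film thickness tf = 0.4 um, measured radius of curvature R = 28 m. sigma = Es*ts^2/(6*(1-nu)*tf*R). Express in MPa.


Step 1: Compute numerator: Es * ts^2 = 170 * 625^2 = 66406250 (GPa*um^2)
Step 2: Compute denominator (R in um): 6*(1-nu)*tf*R = 6*0.72*0.4*28e6 = 48384000.0 (um^2)
Step 3: sigma (GPa) = 66406250 / 48384000.0 = 1.372484e+00 GPa
Step 4: Convert to MPa (x1000): sigma = 1372.5 MPa


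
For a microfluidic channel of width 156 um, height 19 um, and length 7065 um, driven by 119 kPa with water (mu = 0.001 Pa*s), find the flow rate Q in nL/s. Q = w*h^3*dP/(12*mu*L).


Step 1: Convert all dimensions to SI (meters).
w = 156e-6 m, h = 19e-6 m, L = 7065e-6 m, dP = 119e3 Pa
Step 2: Q = w * h^3 * dP / (12 * mu * L)
Q = 156e-6 * (19e-6)^3 * 119e3 / (12 * 0.001 * 7065e-6) = 1.50189285e-09 m^3/s
Step 3: Convert Q from m^3/s to nL/s (1 m^3 = 1e12 nL, so multiply by 1e12).
Q = 1501.893 nL/s


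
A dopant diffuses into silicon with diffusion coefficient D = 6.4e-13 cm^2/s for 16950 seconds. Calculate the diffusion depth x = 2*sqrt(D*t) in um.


Step 1: Compute D*t = 6.4e-13 * 16950 = 1.0848e-08 cm^2
Step 2: sqrt(D*t) = 1.04154e-04 cm
Step 3: x = 2 * 1.04154e-04 cm = 2.08308e-04 cm
Step 4: Convert to um (1 cm = 1e4 um): x = 2.083 um


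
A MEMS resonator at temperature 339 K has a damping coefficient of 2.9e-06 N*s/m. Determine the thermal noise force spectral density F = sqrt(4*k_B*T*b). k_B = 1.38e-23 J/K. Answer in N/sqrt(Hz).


Step 1: Compute 4 * k_B * T * b
= 4 * 1.38e-23 * 339 * 2.9e-06
= 5.4267e-26 N^2/Hz
Step 2: F_noise = sqrt(5.4267e-26)
F_noise = 2.33e-13 N/sqrt(Hz)


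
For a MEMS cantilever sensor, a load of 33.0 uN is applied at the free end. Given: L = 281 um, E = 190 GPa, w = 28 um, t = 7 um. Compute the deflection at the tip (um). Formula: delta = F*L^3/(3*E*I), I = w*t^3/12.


Step 1: Calculate the second moment of area.
I = w * t^3 / 12 = 28 * 7^3 / 12 = 800.3333 um^4
Step 2: Convert E to consistent units (1 GPa = 1000 uN/um^2).
E = 190 GPa = 190000 uN/um^2
Step 3: Calculate tip deflection.
delta = F * L^3 / (3 * E * I)
delta = 33.0 * 281^3 / (3 * 190000 * 800.3333)
delta = 1.605 um


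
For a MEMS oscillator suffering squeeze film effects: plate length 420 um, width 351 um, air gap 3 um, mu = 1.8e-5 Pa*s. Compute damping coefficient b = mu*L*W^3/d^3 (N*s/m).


Step 1: Convert to SI.
L = 420e-6 m, W = 351e-6 m, d = 3e-6 m
Step 2: W^3 = (351e-6)^3 = 4.32e-11 m^3
Step 3: d^3 = (3e-6)^3 = 2.70e-17 m^3
Step 4: b = 1.8e-5 * 420e-6 * 4.32e-11 / 2.70e-17
b = 1.21e-02 N*s/m


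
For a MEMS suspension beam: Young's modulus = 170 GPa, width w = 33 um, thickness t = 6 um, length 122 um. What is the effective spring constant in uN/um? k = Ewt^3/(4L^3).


Step 1: Convert E to consistent units (1 GPa = 1000 uN/um^2).
E = 170 GPa = 170000 uN/um^2
Step 2: Compute t^3 = 6^3 = 216
Step 3: Compute L^3 = 122^3 = 1815848
Step 4: k = 170000 * 33 * 216 / (4 * 1815848)
k = 166.8311 uN/um


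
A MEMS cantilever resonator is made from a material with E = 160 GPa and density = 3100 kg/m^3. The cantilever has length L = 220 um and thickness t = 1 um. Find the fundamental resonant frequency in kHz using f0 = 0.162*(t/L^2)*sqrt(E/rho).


Step 1: Convert units to SI.
t_SI = 1e-6 m, L_SI = 220e-6 m
Step 2: Calculate sqrt(E/rho).
sqrt(160e9 / 3100) = 7184.21 m/s
Step 3: Compute f0.
f0 = 0.162 * 1e-6 / (220e-6)^2 * 7184.21 = 24046.3 Hz = 24.05 kHz


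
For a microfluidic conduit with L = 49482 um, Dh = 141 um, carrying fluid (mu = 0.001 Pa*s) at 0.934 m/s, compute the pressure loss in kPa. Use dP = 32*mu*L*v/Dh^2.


Step 1: Convert to SI: L = 49482e-6 m, Dh = 141e-6 m
Step 2: dP = 32 * 0.001 * 49482e-6 * 0.934 / (141e-6)^2
Step 3: dP = 74388.51 Pa
Step 4: Convert to kPa: dP = 74.39 kPa
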